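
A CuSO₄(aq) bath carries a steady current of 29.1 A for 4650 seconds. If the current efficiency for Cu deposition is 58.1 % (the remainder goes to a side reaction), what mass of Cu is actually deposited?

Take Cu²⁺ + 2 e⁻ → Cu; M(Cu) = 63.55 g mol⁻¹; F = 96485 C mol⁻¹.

25.9 g

Q = I·t = 29.10 × 4650.0 = 135300 C.
n(e⁻) = 135300/96485 = 1.402 mol; theoretically n(Cu) = 1.402/2 = 0.7012 mol, m_theo = 44.56 g.
At 58.1 % efficiency, m_actual = 0.581 × 44.56 = 25.9 g.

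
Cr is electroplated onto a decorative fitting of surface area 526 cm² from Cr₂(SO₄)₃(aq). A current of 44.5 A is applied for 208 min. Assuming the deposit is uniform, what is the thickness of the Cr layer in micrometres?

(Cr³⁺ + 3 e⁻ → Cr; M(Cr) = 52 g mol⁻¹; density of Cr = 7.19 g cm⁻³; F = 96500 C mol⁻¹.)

264 μm

Q = I·t = 44.50 × 12480 = 555400 C; n(e⁻) = 5.755 mol.
n(Cr) = n(e⁻)/3 = 1.918 mol, so m = 1.918 × 52 = 99.75 g.
Volume = m/ρ = 99.75 / 7.19 = 13.87 cm³.
Thickness = V/A = 13.87 / 526 = 0.0264 cm = 264 μm.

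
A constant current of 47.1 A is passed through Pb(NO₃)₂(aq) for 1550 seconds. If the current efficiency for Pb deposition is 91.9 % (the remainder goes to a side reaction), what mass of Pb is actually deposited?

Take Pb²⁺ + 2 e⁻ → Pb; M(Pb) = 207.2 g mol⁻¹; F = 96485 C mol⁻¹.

72.0 g

Q = I·t = 47.10 × 1550.0 = 73000 C.
n(e⁻) = 73000/96485 = 0.7566 mol; theoretically n(Pb) = 0.7566/2 = 0.3783 mol, m_theo = 78.39 g.
At 91.9 % efficiency, m_actual = 0.919 × 78.39 = 72.0 g.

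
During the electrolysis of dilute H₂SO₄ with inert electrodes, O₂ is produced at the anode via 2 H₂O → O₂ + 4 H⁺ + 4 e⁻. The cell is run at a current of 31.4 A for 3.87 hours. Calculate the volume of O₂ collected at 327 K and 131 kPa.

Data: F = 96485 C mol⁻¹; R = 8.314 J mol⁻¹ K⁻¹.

Q = I·t = 31.40 A × 13932 s = 437500 C.
n(e⁻) = Q/F = 437500 / 96485 = 4.534 mol.
4 electrons are transferred per O₂ molecule, so n(O₂) = 4.534 / 4 = 1.134 mol.
V = nRT/P = (1.134 × 8.314 × 327) / (131 × 10³ Pa) = 0.0235 m³ = 23.5 L.

23.5 L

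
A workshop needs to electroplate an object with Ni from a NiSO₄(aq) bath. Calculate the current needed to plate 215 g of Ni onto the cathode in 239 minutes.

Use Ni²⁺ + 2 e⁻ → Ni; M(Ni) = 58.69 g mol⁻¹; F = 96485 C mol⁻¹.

n(Ni) = 215 / 58.69 = 3.663 mol.
n(e⁻) = 2 × 3.663 = 7.327 mol.
Q = n(e⁻)·F = 7.327 × 96485 = 706900 C.
I = Q/t = 706900 / 14340 s = 49.3 A.

49.3 A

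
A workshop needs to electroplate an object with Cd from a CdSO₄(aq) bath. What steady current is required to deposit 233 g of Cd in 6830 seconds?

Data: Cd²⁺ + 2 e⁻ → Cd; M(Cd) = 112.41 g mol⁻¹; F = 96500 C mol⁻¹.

58.6 A

n(Cd) = 233 / 112.41 = 2.073 mol.
n(e⁻) = 2 × 2.073 = 4.146 mol.
Q = n(e⁻)·F = 4.146 × 96500 = 400000 C.
I = Q/t = 400000 / 6830.0 s = 58.6 A.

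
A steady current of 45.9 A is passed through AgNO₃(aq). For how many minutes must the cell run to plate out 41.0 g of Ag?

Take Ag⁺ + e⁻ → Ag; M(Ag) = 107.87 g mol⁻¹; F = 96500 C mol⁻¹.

13.3 min

n(Ag) = m/M = 41.0 / 107.87 = 0.3801 mol.
Each Ag atom requires 1 electron, so n(e⁻) = 1 × 0.3801 = 0.3801 mol.
Q = n(e⁻)·F = 0.3801 × 96500 = 36680 C.
t = Q/I = 36680 / 45.90 A = 799.1 s = 13.3 min.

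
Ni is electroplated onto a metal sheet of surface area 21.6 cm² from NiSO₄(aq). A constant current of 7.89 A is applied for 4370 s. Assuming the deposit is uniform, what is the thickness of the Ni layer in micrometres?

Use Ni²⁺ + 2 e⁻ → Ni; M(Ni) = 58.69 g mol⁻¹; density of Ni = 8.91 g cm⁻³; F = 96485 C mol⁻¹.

545 μm

Q = I·t = 7.890 × 4370.0 = 34480 C; n(e⁻) = 0.3574 mol.
n(Ni) = n(e⁻)/2 = 0.1787 mol, so m = 0.1787 × 58.69 = 10.49 g.
Volume = m/ρ = 10.49 / 8.91 = 1.177 cm³.
Thickness = V/A = 1.177 / 21.6 = 0.0545 cm = 545 μm.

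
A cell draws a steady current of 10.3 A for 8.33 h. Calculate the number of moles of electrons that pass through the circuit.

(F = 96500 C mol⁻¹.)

3.20 mol

Q = I·t = 10.30 A × 29988 s = 308900 C.
n(e⁻) = Q/F = 308900 / 96500 = 3.20 mol.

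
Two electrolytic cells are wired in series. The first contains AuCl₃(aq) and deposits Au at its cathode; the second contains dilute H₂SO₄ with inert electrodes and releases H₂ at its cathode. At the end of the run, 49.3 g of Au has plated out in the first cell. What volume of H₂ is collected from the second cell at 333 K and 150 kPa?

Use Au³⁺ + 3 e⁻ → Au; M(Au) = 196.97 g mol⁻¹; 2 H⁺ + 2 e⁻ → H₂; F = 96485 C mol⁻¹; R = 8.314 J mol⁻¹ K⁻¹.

n(Au) = 49.3 / 196.97 = 0.2503 mol, so n(e⁻) = 3 × 0.2503 = 0.7509 mol.
The cells are in series, so the same 0.7509 mol of electrons passes through the second cell.
2 H⁺ + 2 e⁻ → H₂ — 2 mol e⁻ per mol H₂, so n(H₂) = 0.7509/2 = 0.3754 mol.
V = nRT/P = (0.3754 × 8.314 × 333) / (150 × 10³) = 0.00693 m³ = 6.93 L.

6.93 L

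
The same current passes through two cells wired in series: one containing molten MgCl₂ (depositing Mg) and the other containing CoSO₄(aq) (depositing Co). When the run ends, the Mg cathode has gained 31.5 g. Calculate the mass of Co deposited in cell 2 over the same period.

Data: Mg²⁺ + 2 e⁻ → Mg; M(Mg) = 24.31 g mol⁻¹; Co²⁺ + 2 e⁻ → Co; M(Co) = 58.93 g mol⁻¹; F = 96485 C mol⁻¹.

n(Mg) = 31.5 / 24.31 = 1.296 mol.
Since Mg²⁺ + 2 e⁻ → Mg, n(e⁻) passed = 2 × 1.296 = 2.592 mol.
Cells in series carry the same charge, so the same 2.592 mol of electrons passes through cell 2.
Co²⁺ + 2 e⁻ → Co, so n(Co) = 2.592 / 2 = 1.296 mol.
m(Co) = 1.296 × 58.93 = 76.4 g.

76.4 g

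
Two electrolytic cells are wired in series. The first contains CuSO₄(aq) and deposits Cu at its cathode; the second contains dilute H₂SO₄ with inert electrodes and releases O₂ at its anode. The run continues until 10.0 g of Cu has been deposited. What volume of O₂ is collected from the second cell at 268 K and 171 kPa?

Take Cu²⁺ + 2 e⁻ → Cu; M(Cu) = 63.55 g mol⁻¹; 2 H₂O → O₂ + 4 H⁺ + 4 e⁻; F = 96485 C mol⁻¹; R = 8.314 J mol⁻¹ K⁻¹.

n(Cu) = 10.0 / 63.55 = 0.1574 mol, so n(e⁻) = 2 × 0.1574 = 0.3147 mol.
The cells are in series, so the same 0.3147 mol of electrons passes through the second cell.
2 H₂O → O₂ + 4 H⁺ + 4 e⁻ — 4 mol e⁻ per mol O₂, so n(O₂) = 0.3147/4 = 0.07868 mol.
V = nRT/P = (0.07868 × 8.314 × 268) / (171 × 10³) = 0.00103 m³ = 1.03 L.

1.03 L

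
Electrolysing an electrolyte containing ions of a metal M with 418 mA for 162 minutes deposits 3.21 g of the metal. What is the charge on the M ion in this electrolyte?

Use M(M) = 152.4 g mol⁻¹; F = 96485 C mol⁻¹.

+2

Q = I·t = 0.4180 A × 9720.0 s = 4063 C, so n(e⁻) = 4063/96485 = 0.04211 mol.
n(M) deposited = 3.21 / 152.4 = 0.02106 mol.
Electrons per atom = n(e⁻)/n(M) = 0.04211 / 0.02106 = 2.00 ≈ 2, so the ion is M²⁺.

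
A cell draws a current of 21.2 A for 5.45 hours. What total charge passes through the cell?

Q = I·t = 21.20 A × 19620 s = 4.16 × 10⁵ C.

4.16 × 10⁵ C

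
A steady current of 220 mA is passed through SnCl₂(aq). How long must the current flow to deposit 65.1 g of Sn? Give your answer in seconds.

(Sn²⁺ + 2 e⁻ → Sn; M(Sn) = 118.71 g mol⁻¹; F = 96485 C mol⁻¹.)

4.81 × 10⁵ s

n(Sn) = m/M = 65.1 / 118.71 = 0.5484 mol.
Each Sn atom requires 2 electrons, so n(e⁻) = 2 × 0.5484 = 1.097 mol.
Q = n(e⁻)·F = 1.097 × 96485 = 105800 C.
t = Q/I = 105800 / 0.2200 A = 481000 s.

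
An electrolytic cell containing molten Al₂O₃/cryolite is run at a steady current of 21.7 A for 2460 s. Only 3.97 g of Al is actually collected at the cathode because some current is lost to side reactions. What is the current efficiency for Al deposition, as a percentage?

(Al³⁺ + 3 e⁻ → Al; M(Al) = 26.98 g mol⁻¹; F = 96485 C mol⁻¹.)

Q = I·t = 21.70 × 2460.0 = 53380 C; n(e⁻) = 53380/96485 = 0.5533 mol.
Theoretical n(Al) = n(e⁻)/3 = 0.1844 mol, i.e. m_theo = 0.1844 × 26.98 = 4.976 g.
Efficiency = m_actual / m_theo = 3.97 / 4.976 = 79.8 %.

79.8 %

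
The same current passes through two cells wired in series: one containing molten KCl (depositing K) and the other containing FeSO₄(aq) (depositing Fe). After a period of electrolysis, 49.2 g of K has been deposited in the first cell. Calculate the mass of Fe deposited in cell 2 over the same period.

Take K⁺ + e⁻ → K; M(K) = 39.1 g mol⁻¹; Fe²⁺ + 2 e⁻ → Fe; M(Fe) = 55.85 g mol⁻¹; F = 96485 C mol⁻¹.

35.1 g

n(K) = 49.2 / 39.1 = 1.258 mol.
Since K⁺ + e⁻ → K, n(e⁻) passed = 1 × 1.258 = 1.258 mol.
Cells in series carry the same charge, so the same 1.258 mol of electrons passes through cell 2.
Fe²⁺ + 2 e⁻ → Fe, so n(Fe) = 1.258 / 2 = 0.6292 mol.
m(Fe) = 0.6292 × 55.85 = 35.1 g.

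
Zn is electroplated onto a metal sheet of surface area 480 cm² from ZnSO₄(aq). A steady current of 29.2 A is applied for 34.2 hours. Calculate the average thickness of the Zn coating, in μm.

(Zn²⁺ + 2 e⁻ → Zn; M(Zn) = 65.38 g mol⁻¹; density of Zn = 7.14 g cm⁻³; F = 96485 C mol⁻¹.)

3550 μm

Q = I·t = 29.20 × 123120 = 3595000 C; n(e⁻) = 37.26 mol.
n(Zn) = n(e⁻)/2 = 18.63 mol, so m = 18.63 × 65.38 = 1218 g.
Volume = m/ρ = 1218 / 7.14 = 170.6 cm³.
Thickness = V/A = 170.6 / 480 = 0.355 cm = 3550 μm.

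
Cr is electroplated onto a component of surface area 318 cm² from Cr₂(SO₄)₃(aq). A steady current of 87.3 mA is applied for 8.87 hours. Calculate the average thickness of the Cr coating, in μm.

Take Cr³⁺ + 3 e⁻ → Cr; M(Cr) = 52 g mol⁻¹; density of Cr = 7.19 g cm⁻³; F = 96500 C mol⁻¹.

Q = I·t = 0.08730 × 31932 = 2788 C; n(e⁻) = 0.02889 mol.
n(Cr) = n(e⁻)/3 = 0.009629 mol, so m = 0.009629 × 52 = 0.5007 g.
Volume = m/ρ = 0.5007 / 7.19 = 0.06964 cm³.
Thickness = V/A = 0.06964 / 318 = 2.19 × 10⁻⁴ cm = 2.19 μm.

2.19 μm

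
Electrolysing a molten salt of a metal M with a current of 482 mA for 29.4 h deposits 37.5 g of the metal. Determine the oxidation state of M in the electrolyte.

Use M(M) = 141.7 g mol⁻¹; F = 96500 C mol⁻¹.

Q = I·t = 0.4820 A × 105840 s = 51010 C, so n(e⁻) = 51010/96500 = 0.5287 mol.
n(M) deposited = 37.5 / 141.7 = 0.2646 mol.
Electrons per atom = n(e⁻)/n(M) = 0.5287 / 0.2646 = 2.00 ≈ 2, so the ion is M²⁺.

+2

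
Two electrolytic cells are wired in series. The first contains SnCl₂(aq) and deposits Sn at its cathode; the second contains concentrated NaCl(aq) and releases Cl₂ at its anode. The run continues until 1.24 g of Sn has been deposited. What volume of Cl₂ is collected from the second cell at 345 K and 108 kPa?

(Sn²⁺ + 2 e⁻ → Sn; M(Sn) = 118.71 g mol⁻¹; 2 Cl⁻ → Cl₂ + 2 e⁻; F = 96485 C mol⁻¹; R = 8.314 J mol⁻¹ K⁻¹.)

n(Sn) = 1.24 / 118.71 = 0.01045 mol, so n(e⁻) = 2 × 0.01045 = 0.02089 mol.
The cells are in series, so the same 0.02089 mol of electrons passes through the second cell.
2 Cl⁻ → Cl₂ + 2 e⁻ — 2 mol e⁻ per mol Cl₂, so n(Cl₂) = 0.02089/2 = 0.01045 mol.
V = nRT/P = (0.01045 × 8.314 × 345) / (108 × 10³) = 2.77 × 10⁻⁴ m³ = 0.277 L.

0.277 L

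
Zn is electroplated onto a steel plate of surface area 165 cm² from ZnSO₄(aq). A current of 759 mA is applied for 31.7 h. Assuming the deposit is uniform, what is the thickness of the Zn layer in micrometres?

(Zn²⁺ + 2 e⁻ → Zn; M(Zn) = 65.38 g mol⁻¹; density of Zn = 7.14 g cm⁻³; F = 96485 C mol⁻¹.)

Q = I·t = 0.7590 × 114120 = 86620 C; n(e⁻) = 0.8977 mol.
n(Zn) = n(e⁻)/2 = 0.4489 mol, so m = 0.4489 × 65.38 = 29.35 g.
Volume = m/ρ = 29.35 / 7.14 = 4.110 cm³.
Thickness = V/A = 4.110 / 165 = 0.0249 cm = 249 μm.

249 μm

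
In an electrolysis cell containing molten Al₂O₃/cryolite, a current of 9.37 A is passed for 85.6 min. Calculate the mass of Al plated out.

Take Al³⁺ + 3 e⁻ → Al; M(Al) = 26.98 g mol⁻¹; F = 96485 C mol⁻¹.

4.49 g

Q = I·t = 9.370 A × 5136.0 s = 48120 C.
n(e⁻) = Q/F = 48120 / 96485 = 0.4988 mol.
Al³⁺ + 3 e⁻ → Al, so n(Al) = n(e⁻)/3 = 0.1663 mol.
m = n·M = 0.1663 × 26.98 = 4.49 g.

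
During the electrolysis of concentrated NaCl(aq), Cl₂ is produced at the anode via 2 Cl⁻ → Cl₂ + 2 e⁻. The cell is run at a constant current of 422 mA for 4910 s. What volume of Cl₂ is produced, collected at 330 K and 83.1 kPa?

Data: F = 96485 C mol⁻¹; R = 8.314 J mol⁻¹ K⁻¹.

0.355 L

Q = I·t = 0.4220 A × 4910.0 s = 2072 C.
n(e⁻) = Q/F = 2072 / 96485 = 0.02148 mol.
2 electrons are transferred per Cl₂ molecule, so n(Cl₂) = 0.02148 / 2 = 0.01074 mol.
V = nRT/P = (0.01074 × 8.314 × 330) / (83.1 × 10³ Pa) = 3.55 × 10⁻⁴ m³ = 0.355 L.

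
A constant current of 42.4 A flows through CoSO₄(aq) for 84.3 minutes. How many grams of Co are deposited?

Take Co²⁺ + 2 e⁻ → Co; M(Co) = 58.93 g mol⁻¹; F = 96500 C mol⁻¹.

Q = I·t = 42.40 A × 5058.0 s = 214500 C.
n(e⁻) = Q/F = 214500 / 96500 = 2.222 mol.
Co²⁺ + 2 e⁻ → Co, so n(Co) = n(e⁻)/2 = 1.111 mol.
m = n·M = 1.111 × 58.93 = 65.5 g.

65.5 g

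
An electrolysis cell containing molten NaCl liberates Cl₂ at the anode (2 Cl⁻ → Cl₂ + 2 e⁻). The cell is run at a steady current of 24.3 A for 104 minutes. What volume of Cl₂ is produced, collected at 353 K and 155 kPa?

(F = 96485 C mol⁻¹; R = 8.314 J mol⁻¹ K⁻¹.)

Q = I·t = 24.30 A × 6240.0 s = 151600 C.
n(e⁻) = Q/F = 151600 / 96485 = 1.572 mol.
2 electrons are transferred per Cl₂ molecule, so n(Cl₂) = 1.572 / 2 = 0.7858 mol.
V = nRT/P = (0.7858 × 8.314 × 353) / (155 × 10³ Pa) = 0.0149 m³ = 14.9 L.

14.9 L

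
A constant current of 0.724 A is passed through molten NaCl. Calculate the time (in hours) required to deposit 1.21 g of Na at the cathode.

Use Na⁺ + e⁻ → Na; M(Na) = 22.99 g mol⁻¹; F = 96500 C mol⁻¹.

1.95 h

n(Na) = m/M = 1.21 / 22.99 = 0.05263 mol.
Each Na atom requires 1 electron, so n(e⁻) = 1 × 0.05263 = 0.05263 mol.
Q = n(e⁻)·F = 0.05263 × 96500 = 5079 C.
t = Q/I = 5079 / 0.7240 A = 7015 s = 1.95 h.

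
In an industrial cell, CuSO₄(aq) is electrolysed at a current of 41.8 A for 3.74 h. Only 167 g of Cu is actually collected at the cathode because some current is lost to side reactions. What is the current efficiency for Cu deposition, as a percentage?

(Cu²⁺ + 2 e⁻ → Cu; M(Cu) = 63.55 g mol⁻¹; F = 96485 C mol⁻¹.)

90.1 %

Q = I·t = 41.80 × 13464 = 562800 C; n(e⁻) = 562800/96485 = 5.833 mol.
Theoretical n(Cu) = n(e⁻)/2 = 2.916 mol, i.e. m_theo = 2.916 × 63.55 = 185.3 g.
Efficiency = m_actual / m_theo = 167 / 185.3 = 90.1 %.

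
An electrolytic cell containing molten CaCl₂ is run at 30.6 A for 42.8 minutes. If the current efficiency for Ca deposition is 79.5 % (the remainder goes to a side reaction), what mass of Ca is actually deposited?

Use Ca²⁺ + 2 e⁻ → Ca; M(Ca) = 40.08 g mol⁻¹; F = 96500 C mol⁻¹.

Q = I·t = 30.60 × 2568.0 = 78580 C.
n(e⁻) = 78580/96500 = 0.8143 mol; theoretically n(Ca) = 0.8143/2 = 0.4072 mol, m_theo = 16.32 g.
At 79.5 % efficiency, m_actual = 0.795 × 16.32 = 13.0 g.

13.0 g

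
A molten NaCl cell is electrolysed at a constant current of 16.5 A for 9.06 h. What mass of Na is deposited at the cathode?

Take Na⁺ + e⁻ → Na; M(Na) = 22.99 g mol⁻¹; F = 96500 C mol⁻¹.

Q = I·t = 16.50 A × 32616 s = 538200 C.
n(e⁻) = Q/F = 538200 / 96500 = 5.577 mol.
Na⁺ + e⁻ → Na, so n(Na) = n(e⁻)/1 = 5.577 mol.
m = n·M = 5.577 × 22.99 = 128 g.

128 g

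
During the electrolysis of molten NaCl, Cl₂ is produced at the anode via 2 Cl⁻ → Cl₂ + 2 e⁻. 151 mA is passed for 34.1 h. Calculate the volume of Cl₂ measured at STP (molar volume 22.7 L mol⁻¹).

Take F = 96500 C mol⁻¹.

Q = I·t = 0.1510 A × 122760 s = 18540 C.
n(e⁻) = Q/F = 18540 / 96500 = 0.1921 mol.
2 electrons are transferred per Cl₂ molecule, so n(Cl₂) = 0.1921 / 2 = 0.09605 mol.
V = n × V_m = 0.09605 × 22.7 = 2.18 L.

2.18 L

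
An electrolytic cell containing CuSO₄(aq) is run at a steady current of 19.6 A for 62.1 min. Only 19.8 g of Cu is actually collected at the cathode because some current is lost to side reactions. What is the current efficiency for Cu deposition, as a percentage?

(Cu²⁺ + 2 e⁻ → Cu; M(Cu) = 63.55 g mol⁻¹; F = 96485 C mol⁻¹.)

82.3 %

Q = I·t = 19.60 × 3726.0 = 73030 C; n(e⁻) = 73030/96485 = 0.7569 mol.
Theoretical n(Cu) = n(e⁻)/2 = 0.3785 mol, i.e. m_theo = 0.3785 × 63.55 = 24.05 g.
Efficiency = m_actual / m_theo = 19.8 / 24.05 = 82.3 %.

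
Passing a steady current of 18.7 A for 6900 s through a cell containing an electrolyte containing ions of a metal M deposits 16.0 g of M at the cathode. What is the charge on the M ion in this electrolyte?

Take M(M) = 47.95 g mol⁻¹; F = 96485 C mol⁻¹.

+4

Q = I·t = 18.70 A × 6900.0 s = 129000 C, so n(e⁻) = 129000/96485 = 1.337 mol.
n(M) deposited = 16.0 / 47.95 = 0.3337 mol.
Electrons per atom = n(e⁻)/n(M) = 1.337 / 0.3337 = 4.01 ≈ 4, so the ion is M⁴⁺.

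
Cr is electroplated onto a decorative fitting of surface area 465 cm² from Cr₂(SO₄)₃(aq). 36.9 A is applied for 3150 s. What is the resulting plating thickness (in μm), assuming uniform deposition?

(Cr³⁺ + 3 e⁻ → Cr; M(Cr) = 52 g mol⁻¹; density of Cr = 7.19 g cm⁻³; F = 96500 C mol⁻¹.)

Q = I·t = 36.90 × 3150.0 = 116200 C; n(e⁻) = 1.205 mol.
n(Cr) = n(e⁻)/3 = 0.4015 mol, so m = 0.4015 × 52 = 20.88 g.
Volume = m/ρ = 20.88 / 7.19 = 2.904 cm³.
Thickness = V/A = 2.904 / 465 = 0.00624 cm = 62.4 μm.

62.4 μm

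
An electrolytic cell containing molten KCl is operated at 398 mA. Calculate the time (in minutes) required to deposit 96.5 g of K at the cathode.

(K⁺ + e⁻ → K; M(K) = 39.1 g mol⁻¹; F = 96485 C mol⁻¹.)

9970 min

n(K) = m/M = 96.5 / 39.1 = 2.468 mol.
Each K atom requires 1 electron, so n(e⁻) = 1 × 2.468 = 2.468 mol.
Q = n(e⁻)·F = 2.468 × 96485 = 238100 C.
t = Q/I = 238100 / 0.3980 A = 598300 s = 9970 min.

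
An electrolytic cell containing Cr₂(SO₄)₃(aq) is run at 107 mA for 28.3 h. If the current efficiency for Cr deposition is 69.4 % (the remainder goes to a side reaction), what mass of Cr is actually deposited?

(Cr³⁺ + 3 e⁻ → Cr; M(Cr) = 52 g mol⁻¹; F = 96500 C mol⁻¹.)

1.36 g

Q = I·t = 0.1070 × 101880 = 10900 C.
n(e⁻) = 10900/96500 = 0.1130 mol; theoretically n(Cr) = 0.1130/3 = 0.03766 mol, m_theo = 1.958 g.
At 69.4 % efficiency, m_actual = 0.694 × 1.958 = 1.36 g.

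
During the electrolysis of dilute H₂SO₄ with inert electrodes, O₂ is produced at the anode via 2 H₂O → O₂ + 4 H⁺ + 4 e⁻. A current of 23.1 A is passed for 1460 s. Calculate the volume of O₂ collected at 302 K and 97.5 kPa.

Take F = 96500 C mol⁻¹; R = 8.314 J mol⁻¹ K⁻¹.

2.25 L

Q = I·t = 23.10 A × 1460.0 s = 33730 C.
n(e⁻) = Q/F = 33730 / 96500 = 0.3495 mol.
4 electrons are transferred per O₂ molecule, so n(O₂) = 0.3495 / 4 = 0.08737 mol.
V = nRT/P = (0.08737 × 8.314 × 302) / (97.5 × 10³ Pa) = 0.00225 m³ = 2.25 L.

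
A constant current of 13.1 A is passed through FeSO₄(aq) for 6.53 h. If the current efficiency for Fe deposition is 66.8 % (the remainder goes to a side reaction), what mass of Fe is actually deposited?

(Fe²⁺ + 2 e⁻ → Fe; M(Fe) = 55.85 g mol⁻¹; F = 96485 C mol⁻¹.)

Q = I·t = 13.10 × 23508 = 308000 C.
n(e⁻) = 308000/96485 = 3.192 mol; theoretically n(Fe) = 3.192/2 = 1.596 mol, m_theo = 89.13 g.
At 66.8 % efficiency, m_actual = 0.668 × 89.13 = 59.5 g.

59.5 g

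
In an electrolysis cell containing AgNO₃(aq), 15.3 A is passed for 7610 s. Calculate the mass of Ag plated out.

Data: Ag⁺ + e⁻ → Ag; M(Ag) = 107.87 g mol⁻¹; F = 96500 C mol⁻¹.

130 g

Q = I·t = 15.30 A × 7610.0 s = 116400 C.
n(e⁻) = Q/F = 116400 / 96500 = 1.207 mol.
Ag⁺ + e⁻ → Ag, so n(Ag) = n(e⁻)/1 = 1.207 mol.
m = n·M = 1.207 × 107.87 = 130 g.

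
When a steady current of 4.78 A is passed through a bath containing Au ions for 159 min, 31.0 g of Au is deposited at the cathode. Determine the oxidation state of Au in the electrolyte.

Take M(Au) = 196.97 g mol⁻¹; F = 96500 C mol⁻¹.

Q = I·t = 4.780 A × 9540.0 s = 45600 C, so n(e⁻) = 45600/96500 = 0.4726 mol.
n(Au) deposited = 31.0 / 196.97 = 0.1574 mol.
Electrons per atom = n(e⁻)/n(Au) = 0.4726 / 0.1574 = 3.00 ≈ 3, so the ion is Au³⁺.

+3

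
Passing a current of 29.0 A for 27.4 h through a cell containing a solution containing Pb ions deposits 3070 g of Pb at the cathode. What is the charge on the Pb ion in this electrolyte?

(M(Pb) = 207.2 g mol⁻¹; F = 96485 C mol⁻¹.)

+2

Q = I·t = 29.00 A × 98640 s = 2861000 C, so n(e⁻) = 2861000/96485 = 29.65 mol.
n(Pb) deposited = 3070 / 207.2 = 14.82 mol.
Electrons per atom = n(e⁻)/n(Pb) = 29.65 / 14.82 = 2.00 ≈ 2, so the ion is Pb²⁺.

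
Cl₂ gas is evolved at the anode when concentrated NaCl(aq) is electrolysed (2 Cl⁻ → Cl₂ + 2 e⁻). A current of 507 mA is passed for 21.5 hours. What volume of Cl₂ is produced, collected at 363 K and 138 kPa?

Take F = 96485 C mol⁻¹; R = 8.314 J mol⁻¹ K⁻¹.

Q = I·t = 0.5070 A × 77400 s = 39240 C.
n(e⁻) = Q/F = 39240 / 96485 = 0.4067 mol.
2 electrons are transferred per Cl₂ molecule, so n(Cl₂) = 0.4067 / 2 = 0.2034 mol.
V = nRT/P = (0.2034 × 8.314 × 363) / (138 × 10³ Pa) = 0.00445 m³ = 4.45 L.

4.45 L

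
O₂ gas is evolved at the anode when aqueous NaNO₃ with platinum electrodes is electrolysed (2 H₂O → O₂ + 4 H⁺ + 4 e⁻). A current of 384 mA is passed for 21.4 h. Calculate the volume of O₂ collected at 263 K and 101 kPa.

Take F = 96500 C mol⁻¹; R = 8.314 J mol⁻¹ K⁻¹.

1.66 L

Q = I·t = 0.3840 A × 77040 s = 29580 C.
n(e⁻) = Q/F = 29580 / 96500 = 0.3066 mol.
4 electrons are transferred per O₂ molecule, so n(O₂) = 0.3066 / 4 = 0.07664 mol.
V = nRT/P = (0.07664 × 8.314 × 263) / (101 × 10³ Pa) = 0.00166 m³ = 1.66 L.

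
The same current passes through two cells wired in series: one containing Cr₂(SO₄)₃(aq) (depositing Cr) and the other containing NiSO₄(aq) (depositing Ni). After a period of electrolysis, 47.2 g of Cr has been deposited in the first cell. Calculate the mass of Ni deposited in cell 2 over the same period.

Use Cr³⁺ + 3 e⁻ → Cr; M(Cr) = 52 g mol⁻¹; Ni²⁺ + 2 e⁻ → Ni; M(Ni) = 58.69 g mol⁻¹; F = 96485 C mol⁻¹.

79.9 g

n(Cr) = 47.2 / 52 = 0.9077 mol.
Since Cr³⁺ + 3 e⁻ → Cr, n(e⁻) passed = 3 × 0.9077 = 2.723 mol.
Cells in series carry the same charge, so the same 2.723 mol of electrons passes through cell 2.
Ni²⁺ + 2 e⁻ → Ni, so n(Ni) = 2.723 / 2 = 1.362 mol.
m(Ni) = 1.362 × 58.69 = 79.9 g.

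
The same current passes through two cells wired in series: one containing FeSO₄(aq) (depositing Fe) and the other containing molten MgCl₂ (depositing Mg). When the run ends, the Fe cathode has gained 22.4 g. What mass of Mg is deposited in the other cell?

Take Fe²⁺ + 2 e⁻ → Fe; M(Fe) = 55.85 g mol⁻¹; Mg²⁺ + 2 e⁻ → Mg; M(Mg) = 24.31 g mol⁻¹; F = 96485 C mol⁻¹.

9.75 g

n(Fe) = 22.4 / 55.85 = 0.4011 mol.
Since Fe²⁺ + 2 e⁻ → Fe, n(e⁻) passed = 2 × 0.4011 = 0.8021 mol.
Cells in series carry the same charge, so the same 0.8021 mol of electrons passes through cell 2.
Mg²⁺ + 2 e⁻ → Mg, so n(Mg) = 0.8021 / 2 = 0.4011 mol.
m(Mg) = 0.4011 × 24.31 = 9.75 g.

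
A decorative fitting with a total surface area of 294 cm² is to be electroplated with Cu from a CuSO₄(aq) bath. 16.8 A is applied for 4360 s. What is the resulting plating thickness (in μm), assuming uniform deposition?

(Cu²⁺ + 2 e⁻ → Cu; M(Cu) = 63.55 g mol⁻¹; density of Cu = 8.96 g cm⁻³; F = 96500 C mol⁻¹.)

Q = I·t = 16.80 × 4360.0 = 73250 C; n(e⁻) = 0.7590 mol.
n(Cu) = n(e⁻)/2 = 0.3795 mol, so m = 0.3795 × 63.55 = 24.12 g.
Volume = m/ρ = 24.12 / 8.96 = 2.692 cm³.
Thickness = V/A = 2.692 / 294 = 0.00916 cm = 91.6 μm.

91.6 μm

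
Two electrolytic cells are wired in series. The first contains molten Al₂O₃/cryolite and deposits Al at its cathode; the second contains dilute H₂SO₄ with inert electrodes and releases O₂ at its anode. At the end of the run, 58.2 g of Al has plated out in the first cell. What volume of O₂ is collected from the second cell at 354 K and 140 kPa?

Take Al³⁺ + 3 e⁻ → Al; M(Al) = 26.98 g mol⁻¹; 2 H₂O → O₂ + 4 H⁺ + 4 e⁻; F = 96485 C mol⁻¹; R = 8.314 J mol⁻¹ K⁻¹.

34.0 L

n(Al) = 58.2 / 26.98 = 2.157 mol, so n(e⁻) = 3 × 2.157 = 6.471 mol.
The cells are in series, so the same 6.471 mol of electrons passes through the second cell.
2 H₂O → O₂ + 4 H⁺ + 4 e⁻ — 4 mol e⁻ per mol O₂, so n(O₂) = 6.471/4 = 1.618 mol.
V = nRT/P = (1.618 × 8.314 × 354) / (140 × 10³) = 0.0340 m³ = 34.0 L.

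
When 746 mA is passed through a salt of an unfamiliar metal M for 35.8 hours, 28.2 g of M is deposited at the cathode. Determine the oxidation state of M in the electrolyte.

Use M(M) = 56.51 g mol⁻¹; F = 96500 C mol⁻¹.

Q = I·t = 0.7460 A × 128880 s = 96140 C, so n(e⁻) = 96140/96500 = 0.9963 mol.
n(M) deposited = 28.2 / 56.51 = 0.4990 mol.
Electrons per atom = n(e⁻)/n(M) = 0.9963 / 0.4990 = 2.00 ≈ 2, so the ion is M²⁺.

+2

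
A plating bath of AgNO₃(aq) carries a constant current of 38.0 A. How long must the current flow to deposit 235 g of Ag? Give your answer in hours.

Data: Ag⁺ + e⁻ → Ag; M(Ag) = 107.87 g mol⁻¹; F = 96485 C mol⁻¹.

1.54 h

n(Ag) = m/M = 235 / 107.87 = 2.179 mol.
Each Ag atom requires 1 electron, so n(e⁻) = 1 × 2.179 = 2.179 mol.
Q = n(e⁻)·F = 2.179 × 96485 = 210200 C.
t = Q/I = 210200 / 38.00 A = 5532 s = 1.54 h.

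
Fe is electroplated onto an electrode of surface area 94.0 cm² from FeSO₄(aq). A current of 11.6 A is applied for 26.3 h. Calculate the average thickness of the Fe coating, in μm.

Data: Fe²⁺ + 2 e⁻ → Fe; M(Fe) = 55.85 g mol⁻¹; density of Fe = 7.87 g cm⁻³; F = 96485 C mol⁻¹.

4300 μm

Q = I·t = 11.60 × 94680 = 1098000 C; n(e⁻) = 11.38 mol.
n(Fe) = n(e⁻)/2 = 5.691 mol, so m = 5.691 × 55.85 = 317.9 g.
Volume = m/ρ = 317.9 / 7.87 = 40.39 cm³.
Thickness = V/A = 40.39 / 94.0 = 0.430 cm = 4300 μm.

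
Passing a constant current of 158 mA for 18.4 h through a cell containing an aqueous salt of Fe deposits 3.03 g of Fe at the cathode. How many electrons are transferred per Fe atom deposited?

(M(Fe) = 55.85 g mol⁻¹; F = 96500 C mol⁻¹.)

2

Q = I·t = 0.1580 A × 66240 s = 10470 C, so n(e⁻) = 10470/96500 = 0.1085 mol.
n(Fe) deposited = 3.03 / 55.85 = 0.05425 mol.
Electrons per atom = n(e⁻)/n(Fe) = 0.1085 / 0.05425 = 2.00 ≈ 2, so the ion is Fe²⁺.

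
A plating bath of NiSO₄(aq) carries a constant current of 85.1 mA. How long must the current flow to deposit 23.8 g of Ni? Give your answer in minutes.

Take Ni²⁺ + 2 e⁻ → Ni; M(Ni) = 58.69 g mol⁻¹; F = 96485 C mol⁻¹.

15300 min

n(Ni) = m/M = 23.8 / 58.69 = 0.4055 mol.
Each Ni atom requires 2 electrons, so n(e⁻) = 2 × 0.4055 = 0.8110 mol.
Q = n(e⁻)·F = 0.8110 × 96485 = 78250 C.
t = Q/I = 78250 / 0.08510 A = 919500 s = 15300 min.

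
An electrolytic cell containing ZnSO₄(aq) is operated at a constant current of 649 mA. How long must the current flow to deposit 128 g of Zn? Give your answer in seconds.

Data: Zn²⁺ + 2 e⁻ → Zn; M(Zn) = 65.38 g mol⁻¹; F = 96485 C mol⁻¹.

5.82 × 10⁵ s

n(Zn) = m/M = 128 / 65.38 = 1.958 mol.
Each Zn atom requires 2 electrons, so n(e⁻) = 2 × 1.958 = 3.916 mol.
Q = n(e⁻)·F = 3.916 × 96485 = 377800 C.
t = Q/I = 377800 / 0.6490 A = 582100 s.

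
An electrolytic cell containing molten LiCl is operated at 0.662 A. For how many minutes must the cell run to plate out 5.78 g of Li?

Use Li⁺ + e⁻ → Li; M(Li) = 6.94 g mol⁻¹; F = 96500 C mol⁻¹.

2020 min

n(Li) = m/M = 5.78 / 6.94 = 0.8329 mol.
Each Li atom requires 1 electron, so n(e⁻) = 1 × 0.8329 = 0.8329 mol.
Q = n(e⁻)·F = 0.8329 × 96500 = 80370 C.
t = Q/I = 80370 / 0.6620 A = 121400 s = 2020 min.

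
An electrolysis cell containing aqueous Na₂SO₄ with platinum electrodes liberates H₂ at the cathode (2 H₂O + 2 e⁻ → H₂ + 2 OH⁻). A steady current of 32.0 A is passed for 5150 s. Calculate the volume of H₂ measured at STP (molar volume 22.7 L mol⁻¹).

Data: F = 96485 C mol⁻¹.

Q = I·t = 32.00 A × 5150.0 s = 164800 C.
n(e⁻) = Q/F = 164800 / 96485 = 1.708 mol.
2 electrons are transferred per H₂ molecule, so n(H₂) = 1.708 / 2 = 0.8540 mol.
V = n × V_m = 0.8540 × 22.7 = 19.4 L.

19.4 L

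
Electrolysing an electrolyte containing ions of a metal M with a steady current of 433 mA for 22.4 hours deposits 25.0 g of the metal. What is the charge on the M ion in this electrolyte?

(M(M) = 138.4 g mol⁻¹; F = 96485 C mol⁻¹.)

Q = I·t = 0.4330 A × 80640 s = 34920 C, so n(e⁻) = 34920/96485 = 0.3619 mol.
n(M) deposited = 25.0 / 138.4 = 0.1806 mol.
Electrons per atom = n(e⁻)/n(M) = 0.3619 / 0.1806 = 2.00 ≈ 2, so the ion is M²⁺.

+2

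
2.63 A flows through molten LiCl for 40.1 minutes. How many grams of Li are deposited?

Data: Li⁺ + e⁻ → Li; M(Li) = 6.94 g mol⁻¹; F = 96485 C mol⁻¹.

0.455 g

Q = I·t = 2.630 A × 2406.0 s = 6328 C.
n(e⁻) = Q/F = 6328 / 96485 = 0.06558 mol.
Li⁺ + e⁻ → Li, so n(Li) = n(e⁻)/1 = 0.06558 mol.
m = n·M = 0.06558 × 6.94 = 0.455 g.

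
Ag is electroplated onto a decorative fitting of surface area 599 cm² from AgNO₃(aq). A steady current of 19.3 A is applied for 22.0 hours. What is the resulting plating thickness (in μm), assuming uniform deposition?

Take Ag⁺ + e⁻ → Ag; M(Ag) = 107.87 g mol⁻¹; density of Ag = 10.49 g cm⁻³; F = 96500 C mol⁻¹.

2720 μm

Q = I·t = 19.30 × 79200 = 1529000 C; n(e⁻) = 15.84 mol.
n(Ag) = n(e⁻)/1 = 15.84 mol, so m = 15.84 × 107.87 = 1709 g.
Volume = m/ρ = 1709 / 10.49 = 162.9 cm³.
Thickness = V/A = 162.9 / 599 = 0.272 cm = 2720 μm.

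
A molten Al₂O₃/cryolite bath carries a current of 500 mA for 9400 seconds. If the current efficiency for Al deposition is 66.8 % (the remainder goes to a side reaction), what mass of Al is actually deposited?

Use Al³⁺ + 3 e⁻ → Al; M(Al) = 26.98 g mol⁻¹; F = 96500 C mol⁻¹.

0.293 g

Q = I·t = 0.5000 × 9400.0 = 4700 C.
n(e⁻) = 4700/96500 = 0.04870 mol; theoretically n(Al) = 0.04870/3 = 0.01623 mol, m_theo = 0.4380 g.
At 66.8 % efficiency, m_actual = 0.668 × 0.4380 = 0.293 g.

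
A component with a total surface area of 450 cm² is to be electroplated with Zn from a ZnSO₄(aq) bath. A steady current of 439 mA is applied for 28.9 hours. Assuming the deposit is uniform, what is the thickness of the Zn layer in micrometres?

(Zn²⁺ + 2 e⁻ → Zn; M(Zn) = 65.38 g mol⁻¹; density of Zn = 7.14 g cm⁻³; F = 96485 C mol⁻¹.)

48.2 μm

Q = I·t = 0.4390 × 104040 = 45670 C; n(e⁻) = 0.4734 mol.
n(Zn) = n(e⁻)/2 = 0.2367 mol, so m = 0.2367 × 65.38 = 15.47 g.
Volume = m/ρ = 15.47 / 7.14 = 2.167 cm³.
Thickness = V/A = 2.167 / 450 = 0.00482 cm = 48.2 μm.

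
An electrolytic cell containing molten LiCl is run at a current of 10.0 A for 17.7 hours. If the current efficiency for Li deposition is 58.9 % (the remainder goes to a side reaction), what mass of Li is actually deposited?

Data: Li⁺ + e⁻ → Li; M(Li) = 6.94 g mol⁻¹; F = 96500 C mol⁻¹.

27.0 g

Q = I·t = 10.00 × 63720 = 637200 C.
n(e⁻) = 637200/96500 = 6.603 mol; theoretically n(Li) = 6.603/1 = 6.603 mol, m_theo = 45.83 g.
At 58.9 % efficiency, m_actual = 0.589 × 45.83 = 27.0 g.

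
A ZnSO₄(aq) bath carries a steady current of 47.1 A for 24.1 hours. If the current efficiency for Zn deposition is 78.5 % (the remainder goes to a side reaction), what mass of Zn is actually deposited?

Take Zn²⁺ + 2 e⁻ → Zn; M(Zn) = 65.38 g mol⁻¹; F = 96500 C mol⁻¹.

1090 g

Q = I·t = 47.10 × 86760 = 4086000 C.
n(e⁻) = 4086000/96500 = 42.35 mol; theoretically n(Zn) = 42.35/2 = 21.17 mol, m_theo = 1384 g.
At 78.5 % efficiency, m_actual = 0.785 × 1384 = 1090 g.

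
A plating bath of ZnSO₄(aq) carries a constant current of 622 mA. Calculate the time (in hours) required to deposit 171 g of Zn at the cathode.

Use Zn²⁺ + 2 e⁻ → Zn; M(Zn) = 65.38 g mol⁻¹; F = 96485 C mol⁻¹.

n(Zn) = m/M = 171 / 65.38 = 2.615 mol.
Each Zn atom requires 2 electrons, so n(e⁻) = 2 × 2.615 = 5.231 mol.
Q = n(e⁻)·F = 5.231 × 96485 = 504700 C.
t = Q/I = 504700 / 0.6220 A = 811400 s = 225 h.

225 h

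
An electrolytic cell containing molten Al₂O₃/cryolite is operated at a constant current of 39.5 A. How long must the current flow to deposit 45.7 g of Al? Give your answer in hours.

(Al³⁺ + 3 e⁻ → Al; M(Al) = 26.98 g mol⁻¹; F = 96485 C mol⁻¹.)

3.45 h

n(Al) = m/M = 45.7 / 26.98 = 1.694 mol.
Each Al atom requires 3 electrons, so n(e⁻) = 3 × 1.694 = 5.082 mol.
Q = n(e⁻)·F = 5.082 × 96485 = 490300 C.
t = Q/I = 490300 / 39.50 A = 12410 s = 3.45 h.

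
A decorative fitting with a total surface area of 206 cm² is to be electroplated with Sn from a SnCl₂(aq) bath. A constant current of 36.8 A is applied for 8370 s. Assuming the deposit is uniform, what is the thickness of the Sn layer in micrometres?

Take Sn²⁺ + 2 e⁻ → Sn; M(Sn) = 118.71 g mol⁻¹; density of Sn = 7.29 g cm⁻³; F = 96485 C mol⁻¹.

1260 μm

Q = I·t = 36.80 × 8370.0 = 308000 C; n(e⁻) = 3.192 mol.
n(Sn) = n(e⁻)/2 = 1.596 mol, so m = 1.596 × 118.71 = 189.5 g.
Volume = m/ρ = 189.5 / 7.29 = 25.99 cm³.
Thickness = V/A = 25.99 / 206 = 0.126 cm = 1260 μm.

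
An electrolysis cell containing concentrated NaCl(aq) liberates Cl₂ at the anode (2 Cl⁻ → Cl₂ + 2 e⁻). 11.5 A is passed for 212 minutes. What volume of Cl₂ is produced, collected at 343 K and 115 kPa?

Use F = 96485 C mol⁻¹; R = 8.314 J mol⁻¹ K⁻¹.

Q = I·t = 11.50 A × 12720 s = 146300 C.
n(e⁻) = Q/F = 146300 / 96485 = 1.516 mol.
2 electrons are transferred per Cl₂ molecule, so n(Cl₂) = 1.516 / 2 = 0.7580 mol.
V = nRT/P = (0.7580 × 8.314 × 343) / (115 × 10³ Pa) = 0.0188 m³ = 18.8 L.

18.8 L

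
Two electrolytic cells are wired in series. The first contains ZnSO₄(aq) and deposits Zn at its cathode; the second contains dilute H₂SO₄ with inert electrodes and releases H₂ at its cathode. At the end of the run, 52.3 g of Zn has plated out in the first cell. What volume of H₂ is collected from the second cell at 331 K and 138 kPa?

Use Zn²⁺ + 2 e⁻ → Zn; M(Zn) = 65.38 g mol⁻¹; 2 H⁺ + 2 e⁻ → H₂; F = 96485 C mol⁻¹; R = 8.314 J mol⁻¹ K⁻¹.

n(Zn) = 52.3 / 65.38 = 0.7999 mol, so n(e⁻) = 2 × 0.7999 = 1.600 mol.
The cells are in series, so the same 1.600 mol of electrons passes through the second cell.
2 H⁺ + 2 e⁻ → H₂ — 2 mol e⁻ per mol H₂, so n(H₂) = 1.600/2 = 0.7999 mol.
V = nRT/P = (0.7999 × 8.314 × 331) / (138 × 10³) = 0.0160 m³ = 16.0 L.

16.0 L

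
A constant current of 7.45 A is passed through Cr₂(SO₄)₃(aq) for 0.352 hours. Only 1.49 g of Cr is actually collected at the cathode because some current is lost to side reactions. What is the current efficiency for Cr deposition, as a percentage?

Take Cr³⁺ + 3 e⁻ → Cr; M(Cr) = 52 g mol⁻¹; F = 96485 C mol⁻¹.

87.9 %

Q = I·t = 7.450 × 1267.2 = 9441 C; n(e⁻) = 9441/96485 = 0.09785 mol.
Theoretical n(Cr) = n(e⁻)/3 = 0.03262 mol, i.e. m_theo = 0.03262 × 52 = 1.696 g.
Efficiency = m_actual / m_theo = 1.49 / 1.696 = 87.9 %.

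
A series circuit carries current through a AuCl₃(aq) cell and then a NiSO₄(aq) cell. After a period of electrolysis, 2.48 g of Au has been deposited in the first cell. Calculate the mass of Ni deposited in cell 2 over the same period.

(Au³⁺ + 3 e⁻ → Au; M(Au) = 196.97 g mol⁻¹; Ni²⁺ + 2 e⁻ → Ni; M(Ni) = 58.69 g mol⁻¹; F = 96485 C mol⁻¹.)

n(Au) = 2.48 / 196.97 = 0.01259 mol.
Since Au³⁺ + 3 e⁻ → Au, n(e⁻) passed = 3 × 0.01259 = 0.03777 mol.
Cells in series carry the same charge, so the same 0.03777 mol of electrons passes through cell 2.
Ni²⁺ + 2 e⁻ → Ni, so n(Ni) = 0.03777 / 2 = 0.01889 mol.
m(Ni) = 0.01889 × 58.69 = 1.11 g.

1.11 g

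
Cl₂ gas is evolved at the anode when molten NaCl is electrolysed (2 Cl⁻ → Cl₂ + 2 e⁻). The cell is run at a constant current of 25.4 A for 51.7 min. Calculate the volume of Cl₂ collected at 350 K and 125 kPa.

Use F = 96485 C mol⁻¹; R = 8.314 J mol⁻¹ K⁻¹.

9.51 L

Q = I·t = 25.40 A × 3102.0 s = 78790 C.
n(e⁻) = Q/F = 78790 / 96485 = 0.8166 mol.
2 electrons are transferred per Cl₂ molecule, so n(Cl₂) = 0.8166 / 2 = 0.4083 mol.
V = nRT/P = (0.4083 × 8.314 × 350) / (125 × 10³ Pa) = 0.00951 m³ = 9.51 L.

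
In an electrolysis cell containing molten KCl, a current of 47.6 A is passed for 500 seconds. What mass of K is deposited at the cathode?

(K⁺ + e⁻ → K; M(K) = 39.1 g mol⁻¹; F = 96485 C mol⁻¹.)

9.64 g

Q = I·t = 47.60 A × 500.00 s = 23800 C.
n(e⁻) = Q/F = 23800 / 96485 = 0.2467 mol.
K⁺ + e⁻ → K, so n(K) = n(e⁻)/1 = 0.2467 mol.
m = n·M = 0.2467 × 39.1 = 9.64 g.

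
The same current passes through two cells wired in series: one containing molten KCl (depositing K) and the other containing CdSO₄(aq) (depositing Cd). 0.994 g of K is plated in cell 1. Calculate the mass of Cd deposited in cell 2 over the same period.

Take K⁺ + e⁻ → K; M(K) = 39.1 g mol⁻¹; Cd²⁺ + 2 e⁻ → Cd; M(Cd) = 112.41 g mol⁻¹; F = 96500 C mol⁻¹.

1.43 g

n(K) = 0.994 / 39.1 = 0.02542 mol.
Since K⁺ + e⁻ → K, n(e⁻) passed = 1 × 0.02542 = 0.02542 mol.
Cells in series carry the same charge, so the same 0.02542 mol of electrons passes through cell 2.
Cd²⁺ + 2 e⁻ → Cd, so n(Cd) = 0.02542 / 2 = 0.01271 mol.
m(Cd) = 0.01271 × 112.41 = 1.43 g.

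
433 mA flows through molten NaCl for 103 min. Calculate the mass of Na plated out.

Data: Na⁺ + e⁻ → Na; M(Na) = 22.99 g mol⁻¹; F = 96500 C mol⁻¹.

Q = I·t = 0.4330 A × 6180.0 s = 2676 C.
n(e⁻) = Q/F = 2676 / 96500 = 0.02773 mol.
Na⁺ + e⁻ → Na, so n(Na) = n(e⁻)/1 = 0.02773 mol.
m = n·M = 0.02773 × 22.99 = 0.638 g.

0.638 g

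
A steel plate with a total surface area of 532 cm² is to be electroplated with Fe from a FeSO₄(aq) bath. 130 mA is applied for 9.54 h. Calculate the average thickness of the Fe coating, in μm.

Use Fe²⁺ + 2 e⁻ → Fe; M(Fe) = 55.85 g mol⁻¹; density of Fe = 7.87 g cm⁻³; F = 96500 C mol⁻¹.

Q = I·t = 0.1300 × 34344 = 4465 C; n(e⁻) = 0.04627 mol.
n(Fe) = n(e⁻)/2 = 0.02313 mol, so m = 0.02313 × 55.85 = 1.292 g.
Volume = m/ρ = 1.292 / 7.87 = 0.1642 cm³.
Thickness = V/A = 0.1642 / 532 = 3.09 × 10⁻⁴ cm = 3.09 μm.

3.09 μm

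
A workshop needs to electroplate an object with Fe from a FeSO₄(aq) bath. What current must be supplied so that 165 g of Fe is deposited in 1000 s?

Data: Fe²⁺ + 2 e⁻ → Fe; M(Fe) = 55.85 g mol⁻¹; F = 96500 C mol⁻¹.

n(Fe) = 165 / 55.85 = 2.954 mol.
n(e⁻) = 2 × 2.954 = 5.909 mol.
Q = n(e⁻)·F = 5.909 × 96500 = 570200 C.
I = Q/t = 570200 / 1000.0 s = 570 A.

570 A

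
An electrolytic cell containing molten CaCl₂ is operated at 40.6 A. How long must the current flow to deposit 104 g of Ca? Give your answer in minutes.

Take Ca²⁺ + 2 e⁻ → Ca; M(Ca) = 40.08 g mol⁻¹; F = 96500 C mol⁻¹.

206 min

n(Ca) = m/M = 104 / 40.08 = 2.595 mol.
Each Ca atom requires 2 electrons, so n(e⁻) = 2 × 2.595 = 5.190 mol.
Q = n(e⁻)·F = 5.190 × 96500 = 500800 C.
t = Q/I = 500800 / 40.60 A = 12330 s = 206 min.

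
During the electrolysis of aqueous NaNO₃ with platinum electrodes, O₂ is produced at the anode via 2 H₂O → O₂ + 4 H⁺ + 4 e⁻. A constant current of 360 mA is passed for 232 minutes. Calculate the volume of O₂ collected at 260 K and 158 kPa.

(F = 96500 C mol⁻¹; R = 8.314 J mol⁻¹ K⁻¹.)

Q = I·t = 0.3600 A × 13920 s = 5011 C.
n(e⁻) = Q/F = 5011 / 96500 = 0.05193 mol.
4 electrons are transferred per O₂ molecule, so n(O₂) = 0.05193 / 4 = 0.01298 mol.
V = nRT/P = (0.01298 × 8.314 × 260) / (158 × 10³ Pa) = 1.78 × 10⁻⁴ m³ = 0.178 L.

0.178 L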